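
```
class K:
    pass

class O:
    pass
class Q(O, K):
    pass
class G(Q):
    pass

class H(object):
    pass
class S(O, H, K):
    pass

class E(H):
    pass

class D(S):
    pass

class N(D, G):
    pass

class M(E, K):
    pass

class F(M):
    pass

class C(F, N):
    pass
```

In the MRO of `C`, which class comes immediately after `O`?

H

L[C] = C + merge(L[F], L[N], [F N])
  take F:  [F M E H K object] + [N D S G Q O H K object] + [F N]
  take M:  [M E H K object] + [N D S G Q O H K object] + [N]
  take E:  [E H K object] + [N D S G Q O H K object] + [N]
  take N:  [H K object] + [N D S G Q O H K object] + [N]
  take D:  [H K object] + [D S G Q O H K object]
  take S:  [H K object] + [S G Q O H K object]
  take G:  [H K object] + [G Q O H K object]
  take Q:  [H K object] + [Q O H K object]
  take O:  [H K object] + [O H K object]
  take H:  [H K object] + [H K object]
  take K:  [K object] + [K object]
  take object:  [object] + [object]
MRO: C F M E N D S G Q O H K object
O is at position 9; next is H.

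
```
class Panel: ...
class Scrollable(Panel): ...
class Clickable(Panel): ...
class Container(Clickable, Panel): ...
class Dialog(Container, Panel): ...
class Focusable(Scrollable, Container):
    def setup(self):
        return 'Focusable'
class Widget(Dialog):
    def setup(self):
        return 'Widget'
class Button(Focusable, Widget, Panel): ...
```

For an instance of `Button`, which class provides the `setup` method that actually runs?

L[Button] = Button + merge(L[Focusable], L[Widget], L[Panel], [Focusable Widget Panel])
  take Focusable:  [Focusable Scrollable Container Clickable Panel object] + [Widget Dialog Container Clickable Panel object] + [Panel object] + [Focusable Widget Panel]
  take Scrollable:  [Scrollable Container Clickable Panel object] + [Widget Dialog Container Clickable Panel object] + [Panel object] + [Widget Panel]
  take Widget:  [Container Clickable Panel object] + [Widget Dialog Container Clickable Panel object] + [Panel object] + [Widget Panel]
  take Dialog:  [Container Clickable Panel object] + [Dialog Container Clickable Panel object] + [Panel object] + [Panel]
  take Container:  [Container Clickable Panel object] + [Container Clickable Panel object] + [Panel object] + [Panel]
  take Clickable:  [Clickable Panel object] + [Clickable Panel object] + [Panel object] + [Panel]
  take Panel:  [Panel object] + [Panel object] + [Panel object] + [Panel]
  take object:  [object] + [object] + [object]
MRO: Button Focusable Scrollable Widget Dialog Container Clickable Panel object
setup is defined in: Focusable, Widget. First along the MRO is Focusable.

Focusable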